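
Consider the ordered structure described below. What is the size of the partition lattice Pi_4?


B(n) = number of set partitions of an n-element set.
B(n) satisfies the recurrence: B(n+1) = sum_k C(n,k)*B(k).
B(4) = 15


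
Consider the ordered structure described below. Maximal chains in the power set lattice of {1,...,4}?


A maximal chain goes from the minimum element to a maximal element via cover relations.
Counting all min-to-max paths in the cover graph.
Total maximal chains: 24


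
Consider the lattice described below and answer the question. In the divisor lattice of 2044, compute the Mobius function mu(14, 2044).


In a divisor lattice, mu(a,b) = mu(b/a) where mu is the classical Mobius function.
b/a = 2044/14 = 146
Prime factorization of 146: primes [2, 73]
146 is squarefree with 2 prime factor(s), so mu(146) = (-1)^2 = 1


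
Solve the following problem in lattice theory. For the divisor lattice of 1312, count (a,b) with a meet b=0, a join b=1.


Complement pair (a,b): a meet b = bottom, a join b = top.
Here: gcd(a,b)=1 and lcm(a,b)=1312, i.e. a*b=1312 with a,b coprime.
Pairs found: (1,1312), (32,41), (41,32), (1312,1)
Total ordered pairs: 4


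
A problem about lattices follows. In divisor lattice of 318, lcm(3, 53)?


Join=lcm.
gcd(3,53)=1
lcm=159


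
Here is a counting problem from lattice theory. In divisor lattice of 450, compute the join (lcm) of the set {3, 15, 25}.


In a divisor lattice, join = lcm (least common multiple).
Compute lcm iteratively: start with first element, then lcm(current, next).
Elements: [3, 15, 25]
lcm(3,15) = 15
lcm(15,25) = 75
Final lcm = 75


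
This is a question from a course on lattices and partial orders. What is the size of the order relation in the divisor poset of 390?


The order relation is {(a,b) : a <= b}, reflexive so it includes (a,a).
Examples: (1,1), (1,10), (1,13), (1,130), (1,15), ...
Total ordered pairs: 81


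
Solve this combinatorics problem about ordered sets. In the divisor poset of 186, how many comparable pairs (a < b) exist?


A comparable pair {a,b} has a < b or b < a in the order.
Count unordered pairs where one element is strictly below the other.
Examples: {1,2}, {1,3}, {1,6}, {1,31}, ...
Total comparable pairs: 19


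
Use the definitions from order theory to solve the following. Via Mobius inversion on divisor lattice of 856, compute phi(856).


phi(n) = n * prod_{p|n} (1 - 1/p).
Prime divisors of 856: [2, 107]
phi(856) = 856 * (1 - 1/2) * (1 - 1/107)
phi(856) = 424


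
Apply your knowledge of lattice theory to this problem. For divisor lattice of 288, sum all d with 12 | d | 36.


Interval [12,36] in divisors of 288: [12, 36]
Sum = 48


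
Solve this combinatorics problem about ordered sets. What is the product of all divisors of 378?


Divisors of 378: [1, 2, 3, 6, 7, 9, 14, 18, 21, 27, 42, 54, 63, 126, 189, 378]
Product = n^(d(n)/2) = 378^(16/2)
Product = 416806419029812551936


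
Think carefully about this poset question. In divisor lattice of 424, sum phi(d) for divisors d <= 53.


Divisors of 424 up to 53: [1, 2, 4, 8, 53]
phi values: [1, 1, 2, 4, 52]
Sum = 60


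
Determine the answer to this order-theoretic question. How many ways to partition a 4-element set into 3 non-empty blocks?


S(n,k) = k*S(n-1,k) + S(n-1,k-1).
S(3,3) = 1, S(3,2) = 3
S(4,3) = 3*1 + 3 = 3 + 3
S(4,3) = 6


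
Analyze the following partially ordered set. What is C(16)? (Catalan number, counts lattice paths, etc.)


C(n) = C(2n, n) / (n+1).
C(32, 16) = 601080390
C(16) = 601080390 / 17 = 35357670


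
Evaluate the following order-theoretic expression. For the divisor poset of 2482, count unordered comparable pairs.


A comparable pair {a,b} has a < b or b < a in the order.
Count unordered pairs where one element is strictly below the other.
Examples: {1,2}, {1,17}, {1,34}, {1,73}, ...
Total comparable pairs: 19


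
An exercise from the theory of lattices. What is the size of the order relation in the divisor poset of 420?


The order relation is {(a,b) : a <= b}, reflexive so it includes (a,a).
Examples: (1,1), (1,10), (1,105), (1,12), (1,14), ...
Total ordered pairs: 162


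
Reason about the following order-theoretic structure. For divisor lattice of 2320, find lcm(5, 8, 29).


In a divisor lattice, join = lcm (least common multiple).
Compute lcm iteratively: start with first element, then lcm(current, next).
Elements: [5, 8, 29]
lcm(5,8) = 40
lcm(40,29) = 1160
Final lcm = 1160


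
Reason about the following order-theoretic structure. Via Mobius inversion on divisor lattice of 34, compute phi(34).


phi(n) = n * prod_{p|n} (1 - 1/p).
Prime divisors of 34: [2, 17]
phi(34) = 34 * (1 - 1/2) * (1 - 1/17)
phi(34) = 16


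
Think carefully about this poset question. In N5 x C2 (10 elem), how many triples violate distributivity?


Distributive law: a ^ (b v c) = (a ^ b) v (a ^ c).
Check all 10^3 = 1000 ordered triples (a,b,c).
  e.g. a=(b,0), b=(a,0), c=(c,0): lhs=(b,0) != rhs=(a,0)
  e.g. a=(b,0), b=(a,0), c=(c,1): lhs=(b,0) != rhs=(a,0)
Total violating triples: 16


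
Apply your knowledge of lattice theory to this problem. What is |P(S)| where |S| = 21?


Power set = 2^n.
2^21 = 2097152


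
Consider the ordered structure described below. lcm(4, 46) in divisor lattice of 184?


Join=lcm.
gcd(4,46)=2
lcm=92


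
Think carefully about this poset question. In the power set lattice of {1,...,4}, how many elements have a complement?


An element a is complemented if some b has a meet b = bottom, a join b = top.
every subset A has complement S\A, so all elements are complemented.
Complemented elements: {}, {1}, {2}, {3}, {4}, {1,2}, ... (10 more)
Count: 16


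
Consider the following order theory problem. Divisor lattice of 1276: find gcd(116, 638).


In a divisor lattice, meet = gcd (greatest common divisor).
By Euclidean algorithm or factoring: gcd(116,638) = 58


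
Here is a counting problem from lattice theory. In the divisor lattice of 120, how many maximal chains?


A maximal chain goes from the minimum element to a maximal element via cover relations.
Counting all min-to-max paths in the cover graph.
Total maximal chains: 20


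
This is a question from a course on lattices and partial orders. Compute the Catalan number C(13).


C(n) = C(2n, n) / (n+1).
C(26, 13) = 10400600
C(13) = 10400600 / 14 = 742900


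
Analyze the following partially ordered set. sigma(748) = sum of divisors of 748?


sigma(n) = sum of divisors.
Divisors of 748: [1, 2, 4, 11, 17, 22, 34, 44, 68, 187, 374, 748]
Sum = 1512


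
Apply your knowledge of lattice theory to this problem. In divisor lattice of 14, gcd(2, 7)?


Meet=gcd.
gcd(2,7)=1


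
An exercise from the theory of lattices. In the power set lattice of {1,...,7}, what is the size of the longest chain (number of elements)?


A chain is a totally ordered subset; we count the number of elements in a maximum chain.
Compute, for each element x, the size of the longest chain ending at x:
  {}: 1
  {1}: 2
  {2}: 2
  {3}: 2
  {4}: 2
  {5}: 2
  ...
A maximum chain: {} < {1} < {1,2} < {1,2,3} < {1,2,3,4} < {1,2,3,4,5} < {1,2,3,4,5,6} < {1,2,3,4,5,6,7}
Number of elements in the longest chain: 8


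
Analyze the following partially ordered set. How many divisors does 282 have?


Divisors of 282: [1, 2, 3, 6, 47, 94, 141, 282]
Count: 8


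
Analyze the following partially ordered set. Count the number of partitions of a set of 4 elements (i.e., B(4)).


B(n) = number of set partitions of an n-element set.
B(n) satisfies the recurrence: B(n+1) = sum_k C(n,k)*B(k).
B(4) = 15


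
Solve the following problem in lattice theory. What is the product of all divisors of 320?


Divisors of 320: [1, 2, 4, 5, 8, 10, 16, 20, 32, 40, 64, 80, 160, 320]
Product = n^(d(n)/2) = 320^(14/2)
Product = 343597383680000000


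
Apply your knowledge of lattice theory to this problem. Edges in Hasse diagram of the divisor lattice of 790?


A cover relation a -< b holds when a < b with no c strictly between.
Cover relations:
  1 -< 2
  1 -< 5
  1 -< 79
  2 -< 10
  2 -< 158
  5 -< 10
  5 -< 395
  10 -< 790
  ...4 more
Total: 12


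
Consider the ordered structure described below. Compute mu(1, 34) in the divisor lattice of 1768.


In a divisor lattice, mu(a,b) = mu(b/a) where mu is the classical Mobius function.
b/a = 34/1 = 34
Prime factorization of 34: primes [2, 17]
34 is squarefree with 2 prime factor(s), so mu(34) = (-1)^2 = 1


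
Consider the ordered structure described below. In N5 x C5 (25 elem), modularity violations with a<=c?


Modular law: if a <= c then a v (b ^ c) = (a v b) ^ c.
Check all triples (a,b,c) with a <= c among 25 elements.
  e.g. a=(a,0), b=(c,0), c=(b,0): lhs=(a,0) != rhs=(b,0)
  e.g. a=(a,0), b=(c,1), c=(b,0): lhs=(a,0) != rhs=(b,0)
Total violating triples: 75


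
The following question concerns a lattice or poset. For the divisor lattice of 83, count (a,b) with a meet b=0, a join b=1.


Complement pair (a,b): a meet b = bottom, a join b = top.
Here: gcd(a,b)=1 and lcm(a,b)=83, i.e. a*b=83 with a,b coprime.
Pairs found: (1,83), (83,1)
Total ordered pairs: 2


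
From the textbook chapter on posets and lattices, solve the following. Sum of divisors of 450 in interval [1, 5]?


Interval [1,5] in divisors of 450: [1, 5]
Sum = 6


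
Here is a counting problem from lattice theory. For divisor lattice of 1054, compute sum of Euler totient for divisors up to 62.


Divisors of 1054 up to 62: [1, 2, 17, 31, 34, 62]
phi values: [1, 1, 16, 30, 16, 30]
Sum = 94


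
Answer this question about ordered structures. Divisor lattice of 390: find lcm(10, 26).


In a divisor lattice, join = lcm (least common multiple).
gcd(10,26) = 2
lcm(10,26) = 10*26/gcd = 260/2 = 130


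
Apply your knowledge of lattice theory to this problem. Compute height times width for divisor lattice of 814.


Height = length of longest chain minus 1; width = size of largest antichain.
A maximum chain: 1 | 37 | 407 | 814  (height 3).
A maximum antichain: {2, 11, 37}  (width 3).
Product = 3 * 3 = 9


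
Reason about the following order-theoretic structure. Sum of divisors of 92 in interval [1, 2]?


Interval [1,2] in divisors of 92: [1, 2]
Sum = 3


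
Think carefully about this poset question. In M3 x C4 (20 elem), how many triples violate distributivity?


Distributive law: a ^ (b v c) = (a ^ b) v (a ^ c).
Check all 20^3 = 8000 ordered triples (a,b,c).
  e.g. a=(a1,0), b=(a2,0), c=(a3,0): lhs=(a1,0) != rhs=(0,0)
  e.g. a=(a1,0), b=(a2,0), c=(a3,1): lhs=(a1,0) != rhs=(0,0)
Total violating triples: 384


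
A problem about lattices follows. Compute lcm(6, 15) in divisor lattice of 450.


In a divisor lattice, join = lcm (least common multiple).
gcd(6,15) = 3
lcm(6,15) = 6*15/gcd = 90/3 = 30


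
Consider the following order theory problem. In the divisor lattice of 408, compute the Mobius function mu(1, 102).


In a divisor lattice, mu(a,b) = mu(b/a) where mu is the classical Mobius function.
b/a = 102/1 = 102
Prime factorization of 102: primes [2, 3, 17]
102 is squarefree with 3 prime factor(s), so mu(102) = (-1)^3 = -1


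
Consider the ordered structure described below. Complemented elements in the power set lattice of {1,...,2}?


An element a is complemented if some b has a meet b = bottom, a join b = top.
every subset A has complement S\A, so all elements are complemented.
Complemented elements: {}, {1}, {2}, {1,2}
Count: 4


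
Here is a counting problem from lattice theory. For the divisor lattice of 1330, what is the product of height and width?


Height = length of longest chain minus 1; width = size of largest antichain.
A maximum chain: 1 | 19 | 133 | 665 | 1330  (height 4).
A maximum antichain: {10, 14, 35, 38, 95, 133}  (width 6).
Product = 4 * 6 = 24


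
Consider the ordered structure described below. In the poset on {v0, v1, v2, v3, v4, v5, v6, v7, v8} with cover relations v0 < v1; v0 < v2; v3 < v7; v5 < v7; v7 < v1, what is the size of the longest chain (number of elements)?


A chain is a totally ordered subset; we count the number of elements in a maximum chain.
Compute, for each element x, the size of the longest chain ending at x:
  v0: 1
  v3: 1
  v4: 1
  v5: 1
  v6: 1
  v8: 1
  ...
A maximum chain: v3 < v7 < v1
Number of elements in the longest chain: 3


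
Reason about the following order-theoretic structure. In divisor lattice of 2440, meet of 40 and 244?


In a divisor lattice, meet = gcd (greatest common divisor).
By Euclidean algorithm or factoring: gcd(40,244) = 4


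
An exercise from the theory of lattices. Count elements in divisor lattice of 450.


Divisors of 450: [1, 2, 3, 5, 6, 9, 10, 15, 18, 25, 30, 45, 50, 75, 90, 150, 225, 450]
Count: 18


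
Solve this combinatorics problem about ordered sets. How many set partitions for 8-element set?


B(n) = number of set partitions of an n-element set.
B(n) satisfies the recurrence: B(n+1) = sum_k C(n,k)*B(k).
B(8) = 4140


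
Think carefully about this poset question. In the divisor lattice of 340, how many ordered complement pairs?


Complement pair (a,b): a meet b = bottom, a join b = top.
Here: gcd(a,b)=1 and lcm(a,b)=340, i.e. a*b=340 with a,b coprime.
Pairs found: (1,340), (4,85), (5,68), (17,20), ... (4 more)
Total ordered pairs: 8


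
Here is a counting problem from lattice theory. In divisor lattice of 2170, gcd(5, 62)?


Meet=gcd.
gcd(5,62)=1


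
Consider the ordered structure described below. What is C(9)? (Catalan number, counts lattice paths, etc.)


C(n) = C(2n, n) / (n+1).
C(18, 9) = 48620
C(9) = 48620 / 10 = 4862


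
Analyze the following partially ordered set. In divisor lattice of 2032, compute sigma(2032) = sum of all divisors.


sigma(n) = sum of divisors.
Divisors of 2032: [1, 2, 4, 8, 16, 127, 254, 508, 1016, 2032]
Sum = 3968


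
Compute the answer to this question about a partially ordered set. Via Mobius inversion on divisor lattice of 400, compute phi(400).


phi(n) = n * prod_{p|n} (1 - 1/p).
Prime divisors of 400: [2, 5]
phi(400) = 400 * (1 - 1/2) * (1 - 1/5)
phi(400) = 160


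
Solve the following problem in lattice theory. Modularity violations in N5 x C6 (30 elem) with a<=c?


Modular law: if a <= c then a v (b ^ c) = (a v b) ^ c.
Check all triples (a,b,c) with a <= c among 30 elements.
  e.g. a=(a,0), b=(c,0), c=(b,0): lhs=(a,0) != rhs=(b,0)
  e.g. a=(a,0), b=(c,1), c=(b,0): lhs=(a,0) != rhs=(b,0)
Total violating triples: 126


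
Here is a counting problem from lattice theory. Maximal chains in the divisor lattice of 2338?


A maximal chain goes from the minimum element to a maximal element via cover relations.
Counting all min-to-max paths in the cover graph.
Total maximal chains: 6


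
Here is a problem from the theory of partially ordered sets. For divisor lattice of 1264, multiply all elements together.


Divisors of 1264: [1, 2, 4, 8, 16, 79, 158, 316, 632, 1264]
Product = n^(d(n)/2) = 1264^(10/2)
Product = 3226527490637824


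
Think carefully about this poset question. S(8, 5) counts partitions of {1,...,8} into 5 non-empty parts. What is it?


S(n,k) = k*S(n-1,k) + S(n-1,k-1).
S(7,5) = 140, S(7,4) = 350
S(8,5) = 5*140 + 350 = 700 + 350
S(8,5) = 1050


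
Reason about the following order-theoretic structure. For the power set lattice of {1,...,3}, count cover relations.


A cover relation a -< b holds when a < b with no c strictly between.
Cover relations:
  {} -< {1}
  {} -< {2}
  {} -< {3}
  {1} -< {1,2}
  {1} -< {1,3}
  {2} -< {1,2}
  {2} -< {2,3}
  {3} -< {1,3}
  ...4 more
Total: 12


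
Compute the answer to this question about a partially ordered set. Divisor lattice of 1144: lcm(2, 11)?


Join=lcm.
gcd(2,11)=1
lcm=22


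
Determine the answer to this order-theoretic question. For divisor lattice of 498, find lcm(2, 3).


In a divisor lattice, join = lcm (least common multiple).
Compute lcm iteratively: start with first element, then lcm(current, next).
Elements: [2, 3]
lcm(2,3) = 6
Final lcm = 6


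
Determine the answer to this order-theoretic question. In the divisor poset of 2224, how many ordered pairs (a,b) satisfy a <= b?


The order relation is {(a,b) : a <= b}, reflexive so it includes (a,a).
Examples: (1,1), (1,1112), (1,139), (1,16), (1,2), ...
Total ordered pairs: 45


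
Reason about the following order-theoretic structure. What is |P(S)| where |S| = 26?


Power set = 2^n.
2^26 = 67108864


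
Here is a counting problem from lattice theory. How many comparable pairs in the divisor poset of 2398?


A comparable pair {a,b} has a < b or b < a in the order.
Count unordered pairs where one element is strictly below the other.
Examples: {1,2}, {1,11}, {1,22}, {1,109}, ...
Total comparable pairs: 19


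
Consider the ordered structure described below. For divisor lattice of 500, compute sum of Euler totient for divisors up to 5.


Divisors of 500 up to 5: [1, 2, 4, 5]
phi values: [1, 1, 2, 4]
Sum = 8


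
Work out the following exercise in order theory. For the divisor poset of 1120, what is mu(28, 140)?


In a divisor lattice, mu(a,b) = mu(b/a) where mu is the classical Mobius function.
b/a = 140/28 = 5
Prime factorization of 5: primes [5]
5 is squarefree with 1 prime factor(s), so mu(5) = (-1)^1 = -1


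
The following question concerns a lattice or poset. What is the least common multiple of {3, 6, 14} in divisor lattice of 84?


In a divisor lattice, join = lcm (least common multiple).
Compute lcm iteratively: start with first element, then lcm(current, next).
Elements: [3, 6, 14]
lcm(3,6) = 6
lcm(6,14) = 42
Final lcm = 42


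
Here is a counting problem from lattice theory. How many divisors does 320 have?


Divisors of 320: [1, 2, 4, 5, 8, 10, 16, 20, 32, 40, 64, 80, 160, 320]
Count: 14


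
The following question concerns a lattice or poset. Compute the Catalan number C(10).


C(n) = C(2n, n) / (n+1).
C(20, 10) = 184756
C(10) = 184756 / 11 = 16796


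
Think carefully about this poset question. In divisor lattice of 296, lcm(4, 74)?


Join=lcm.
gcd(4,74)=2
lcm=148


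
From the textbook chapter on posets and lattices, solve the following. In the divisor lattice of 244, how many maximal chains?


A maximal chain goes from the minimum element to a maximal element via cover relations.
Counting all min-to-max paths in the cover graph.
Total maximal chains: 3


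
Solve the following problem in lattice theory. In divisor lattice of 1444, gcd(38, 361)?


Meet=gcd.
gcd(38,361)=19


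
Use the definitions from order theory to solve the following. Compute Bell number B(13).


B(n) = number of set partitions of an n-element set.
B(n) satisfies the recurrence: B(n+1) = sum_k C(n,k)*B(k).
B(13) = 27644437


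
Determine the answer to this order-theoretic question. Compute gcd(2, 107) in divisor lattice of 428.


In a divisor lattice, meet = gcd (greatest common divisor).
By Euclidean algorithm or factoring: gcd(2,107) = 1


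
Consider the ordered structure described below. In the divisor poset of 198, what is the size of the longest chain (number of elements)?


A chain is a totally ordered subset; we count the number of elements in a maximum chain.
Compute, for each element x, the size of the longest chain ending at x:
  1: 1
  2: 2
  3: 2
  11: 2
  9: 3
  6: 3
  ...
A maximum chain: 1 < 2 < 6 < 18 < 198
Number of elements in the longest chain: 5


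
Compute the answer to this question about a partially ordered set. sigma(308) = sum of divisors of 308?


sigma(n) = sum of divisors.
Divisors of 308: [1, 2, 4, 7, 11, 14, 22, 28, 44, 77, 154, 308]
Sum = 672


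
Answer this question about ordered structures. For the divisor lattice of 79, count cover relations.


A cover relation a -< b holds when a < b with no c strictly between.
Cover relations:
  1 -< 79
Total: 1


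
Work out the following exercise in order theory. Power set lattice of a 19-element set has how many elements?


Power set = 2^n.
2^19 = 524288


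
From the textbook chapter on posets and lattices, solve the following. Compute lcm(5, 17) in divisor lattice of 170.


In a divisor lattice, join = lcm (least common multiple).
gcd(5,17) = 1
lcm(5,17) = 5*17/gcd = 85/1 = 85


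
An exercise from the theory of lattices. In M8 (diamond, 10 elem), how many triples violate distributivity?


Distributive law: a ^ (b v c) = (a ^ b) v (a ^ c).
Check all 10^3 = 1000 ordered triples (a,b,c).
  e.g. a=a1, b=a2, c=a3: lhs=a1 != rhs=0
  e.g. a=a1, b=a2, c=a4: lhs=a1 != rhs=0
Total violating triples: 336


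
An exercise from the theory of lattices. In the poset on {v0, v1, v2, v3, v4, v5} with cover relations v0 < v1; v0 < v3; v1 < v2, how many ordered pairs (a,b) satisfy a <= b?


The order relation is {(a,b) : a <= b}, reflexive so it includes (a,a).
Examples: (v0,v0), (v0,v1), (v0,v2), (v0,v3), (v1,v1), ...
Total ordered pairs: 10


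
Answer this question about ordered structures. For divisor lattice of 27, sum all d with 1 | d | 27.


Interval [1,27] in divisors of 27: [1, 3, 9, 27]
Sum = 40


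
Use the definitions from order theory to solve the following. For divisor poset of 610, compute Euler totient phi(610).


phi(n) = n * prod_{p|n} (1 - 1/p).
Prime divisors of 610: [2, 5, 61]
phi(610) = 610 * (1 - 1/2) * (1 - 1/5) * (1 - 1/61)
phi(610) = 240


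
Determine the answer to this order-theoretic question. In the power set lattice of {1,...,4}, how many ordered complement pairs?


Complement pair (a,b): a meet b = bottom, a join b = top.
Here: A intersect B = {} and A union B = {1,...,4}.
Pairs found: ({},{1,2,3,4}), ({1},{2,3,4}), ({2},{1,3,4}), ({3},{1,2,4}), ... (12 more)
Total ordered pairs: 16


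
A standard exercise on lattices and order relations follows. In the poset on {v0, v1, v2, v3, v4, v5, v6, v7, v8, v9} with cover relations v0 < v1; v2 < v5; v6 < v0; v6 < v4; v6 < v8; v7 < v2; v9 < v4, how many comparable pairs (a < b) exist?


A comparable pair {a,b} has a < b or b < a in the order.
Count unordered pairs where one element is strictly below the other.
Examples: {v0,v1}, {v0,v6}, {v1,v6}, {v2,v5}, ...
Total comparable pairs: 9


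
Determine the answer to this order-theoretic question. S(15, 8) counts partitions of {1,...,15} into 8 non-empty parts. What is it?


S(n,k) = k*S(n-1,k) + S(n-1,k-1).
S(14,8) = 20912320, S(14,7) = 49329280
S(15,8) = 8*20912320 + 49329280 = 167298560 + 49329280
S(15,8) = 216627840


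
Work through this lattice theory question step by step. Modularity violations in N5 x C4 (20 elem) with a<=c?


Modular law: if a <= c then a v (b ^ c) = (a v b) ^ c.
Check all triples (a,b,c) with a <= c among 20 elements.
  e.g. a=(a,0), b=(c,0), c=(b,0): lhs=(a,0) != rhs=(b,0)
  e.g. a=(a,0), b=(c,1), c=(b,0): lhs=(a,0) != rhs=(b,0)
Total violating triples: 40


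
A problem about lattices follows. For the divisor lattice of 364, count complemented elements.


An element a is complemented if some b has a meet b = bottom, a join b = top.
a is complemented iff gcd(a, n/a)=1, i.e. a is a unitary divisor of 364.
Complemented elements: 1, 4, 7, 13, 28, 52, ... (2 more)
Count: 8


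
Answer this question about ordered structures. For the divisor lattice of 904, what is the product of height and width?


Height = length of longest chain minus 1; width = size of largest antichain.
A maximum chain: 1 | 113 | 226 | 452 | 904  (height 4).
A maximum antichain: {2, 113}  (width 2).
Product = 4 * 2 = 8


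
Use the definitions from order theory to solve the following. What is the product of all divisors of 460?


Divisors of 460: [1, 2, 4, 5, 10, 20, 23, 46, 92, 115, 230, 460]
Product = n^(d(n)/2) = 460^(12/2)
Product = 9474296896000000


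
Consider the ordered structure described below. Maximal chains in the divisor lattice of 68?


A maximal chain goes from the minimum element to a maximal element via cover relations.
Counting all min-to-max paths in the cover graph.
Total maximal chains: 3


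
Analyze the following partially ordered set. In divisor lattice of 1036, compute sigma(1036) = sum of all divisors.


sigma(n) = sum of divisors.
Divisors of 1036: [1, 2, 4, 7, 14, 28, 37, 74, 148, 259, 518, 1036]
Sum = 2128


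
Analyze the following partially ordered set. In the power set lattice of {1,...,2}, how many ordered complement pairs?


Complement pair (a,b): a meet b = bottom, a join b = top.
Here: A intersect B = {} and A union B = {1,...,2}.
Pairs found: ({},{1,2}), ({1},{2}), ({2},{1}), ({1,2},{})
Total ordered pairs: 4


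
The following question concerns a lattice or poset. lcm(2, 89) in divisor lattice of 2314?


Join=lcm.
gcd(2,89)=1
lcm=178


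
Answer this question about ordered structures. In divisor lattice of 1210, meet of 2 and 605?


In a divisor lattice, meet = gcd (greatest common divisor).
By Euclidean algorithm or factoring: gcd(2,605) = 1


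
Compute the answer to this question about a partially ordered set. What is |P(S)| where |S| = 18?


Power set = 2^n.
2^18 = 262144


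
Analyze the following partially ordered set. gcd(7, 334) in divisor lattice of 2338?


Meet=gcd.
gcd(7,334)=1


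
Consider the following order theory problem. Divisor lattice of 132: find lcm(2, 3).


In a divisor lattice, join = lcm (least common multiple).
gcd(2,3) = 1
lcm(2,3) = 2*3/gcd = 6/1 = 6


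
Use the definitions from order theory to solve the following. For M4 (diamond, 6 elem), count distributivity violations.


Distributive law: a ^ (b v c) = (a ^ b) v (a ^ c).
Check all 6^3 = 216 ordered triples (a,b,c).
  e.g. a=a1, b=a2, c=a3: lhs=a1 != rhs=0
  e.g. a=a1, b=a2, c=a4: lhs=a1 != rhs=0
Total violating triples: 24


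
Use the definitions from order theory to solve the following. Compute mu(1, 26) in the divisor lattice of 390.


In a divisor lattice, mu(a,b) = mu(b/a) where mu is the classical Mobius function.
b/a = 26/1 = 26
Prime factorization of 26: primes [2, 13]
26 is squarefree with 2 prime factor(s), so mu(26) = (-1)^2 = 1


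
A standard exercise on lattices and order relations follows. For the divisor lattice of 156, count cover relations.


A cover relation a -< b holds when a < b with no c strictly between.
Cover relations:
  1 -< 2
  1 -< 3
  1 -< 13
  2 -< 4
  2 -< 6
  2 -< 26
  3 -< 6
  3 -< 39
  ...12 more
Total: 20


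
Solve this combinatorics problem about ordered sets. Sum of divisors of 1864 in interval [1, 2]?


Interval [1,2] in divisors of 1864: [1, 2]
Sum = 3


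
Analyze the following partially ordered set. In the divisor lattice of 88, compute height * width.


Height = length of longest chain minus 1; width = size of largest antichain.
A maximum chain: 1 | 11 | 22 | 44 | 88  (height 4).
A maximum antichain: {2, 11}  (width 2).
Product = 4 * 2 = 8


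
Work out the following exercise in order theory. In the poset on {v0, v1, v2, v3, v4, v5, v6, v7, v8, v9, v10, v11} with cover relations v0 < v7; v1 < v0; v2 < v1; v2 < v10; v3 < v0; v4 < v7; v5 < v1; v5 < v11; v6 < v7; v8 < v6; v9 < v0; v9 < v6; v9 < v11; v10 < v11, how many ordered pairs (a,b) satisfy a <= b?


The order relation is {(a,b) : a <= b}, reflexive so it includes (a,a).
Examples: (v0,v0), (v0,v7), (v1,v0), (v1,v1), (v1,v7), ...
Total ordered pairs: 35


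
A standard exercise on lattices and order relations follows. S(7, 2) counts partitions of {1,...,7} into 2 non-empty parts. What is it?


S(n,k) = k*S(n-1,k) + S(n-1,k-1).
S(6,2) = 31, S(6,1) = 1
S(7,2) = 2*31 + 1 = 62 + 1
S(7,2) = 63


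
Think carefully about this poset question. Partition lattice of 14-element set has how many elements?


B(n) = number of set partitions of an n-element set.
B(n) satisfies the recurrence: B(n+1) = sum_k C(n,k)*B(k).
B(14) = 190899322


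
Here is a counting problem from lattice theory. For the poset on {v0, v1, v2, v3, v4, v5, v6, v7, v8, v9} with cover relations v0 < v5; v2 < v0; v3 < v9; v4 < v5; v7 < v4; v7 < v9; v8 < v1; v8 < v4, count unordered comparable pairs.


A comparable pair {a,b} has a < b or b < a in the order.
Count unordered pairs where one element is strictly below the other.
Examples: {v0,v2}, {v0,v5}, {v1,v8}, {v2,v5}, ...
Total comparable pairs: 11


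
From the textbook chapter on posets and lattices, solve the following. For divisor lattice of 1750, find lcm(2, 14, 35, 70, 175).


In a divisor lattice, join = lcm (least common multiple).
Compute lcm iteratively: start with first element, then lcm(current, next).
Elements: [2, 14, 35, 70, 175]
lcm(2,14) = 14
lcm(14,35) = 70
lcm(70,70) = 70
lcm(70,175) = 350
Final lcm = 350


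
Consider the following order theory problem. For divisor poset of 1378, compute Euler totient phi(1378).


phi(n) = n * prod_{p|n} (1 - 1/p).
Prime divisors of 1378: [2, 13, 53]
phi(1378) = 1378 * (1 - 1/2) * (1 - 1/13) * (1 - 1/53)
phi(1378) = 624


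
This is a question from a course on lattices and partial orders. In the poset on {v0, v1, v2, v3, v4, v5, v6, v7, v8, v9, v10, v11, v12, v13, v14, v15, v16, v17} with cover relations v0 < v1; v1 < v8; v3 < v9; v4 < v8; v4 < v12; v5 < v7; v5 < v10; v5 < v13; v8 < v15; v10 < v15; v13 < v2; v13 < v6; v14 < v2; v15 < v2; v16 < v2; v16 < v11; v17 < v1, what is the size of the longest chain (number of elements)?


A chain is a totally ordered subset; we count the number of elements in a maximum chain.
Compute, for each element x, the size of the longest chain ending at x:
  v0: 1
  v3: 1
  v4: 1
  v5: 1
  v14: 1
  v16: 1
  ...
A maximum chain: v0 < v1 < v8 < v15 < v2
Number of elements in the longest chain: 5


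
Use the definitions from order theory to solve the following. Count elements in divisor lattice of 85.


Divisors of 85: [1, 5, 17, 85]
Count: 4


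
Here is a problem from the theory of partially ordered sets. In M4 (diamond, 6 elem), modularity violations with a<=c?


Modular law: if a <= c then a v (b ^ c) = (a v b) ^ c.
Check all triples (a,b,c) with a <= c among 6 elements.
This lattice is modular (diamonds M_m and their chain-products are modular).
Total violating triples: 0


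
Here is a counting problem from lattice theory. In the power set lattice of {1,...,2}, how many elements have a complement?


An element a is complemented if some b has a meet b = bottom, a join b = top.
every subset A has complement S\A, so all elements are complemented.
Complemented elements: {}, {1}, {2}, {1,2}
Count: 4


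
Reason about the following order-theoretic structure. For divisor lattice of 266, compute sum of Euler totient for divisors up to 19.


Divisors of 266 up to 19: [1, 2, 7, 14, 19]
phi values: [1, 1, 6, 6, 18]
Sum = 32


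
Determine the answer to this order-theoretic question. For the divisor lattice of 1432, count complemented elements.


An element a is complemented if some b has a meet b = bottom, a join b = top.
a is complemented iff gcd(a, n/a)=1, i.e. a is a unitary divisor of 1432.
Complemented elements: 1, 8, 179, 1432
Count: 4


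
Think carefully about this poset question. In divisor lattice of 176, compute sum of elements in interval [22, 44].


Interval [22,44] in divisors of 176: [22, 44]
Sum = 66


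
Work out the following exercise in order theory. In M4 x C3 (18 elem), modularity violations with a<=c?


Modular law: if a <= c then a v (b ^ c) = (a v b) ^ c.
Check all triples (a,b,c) with a <= c among 18 elements.
This lattice is modular (diamonds M_m and their chain-products are modular).
Total violating triples: 0


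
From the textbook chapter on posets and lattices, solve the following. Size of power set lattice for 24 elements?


Power set = 2^n.
2^24 = 16777216


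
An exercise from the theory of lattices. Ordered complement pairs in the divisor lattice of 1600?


Complement pair (a,b): a meet b = bottom, a join b = top.
Here: gcd(a,b)=1 and lcm(a,b)=1600, i.e. a*b=1600 with a,b coprime.
Pairs found: (1,1600), (25,64), (64,25), (1600,1)
Total ordered pairs: 4


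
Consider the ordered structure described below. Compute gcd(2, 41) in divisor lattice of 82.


In a divisor lattice, meet = gcd (greatest common divisor).
By Euclidean algorithm or factoring: gcd(2,41) = 1


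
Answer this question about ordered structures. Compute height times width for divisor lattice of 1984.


Height = length of longest chain minus 1; width = size of largest antichain.
A maximum chain: 1 | 31 | 62 | 124 | 248 | 496 | 992 | 1984  (height 7).
A maximum antichain: {2, 31}  (width 2).
Product = 7 * 2 = 14


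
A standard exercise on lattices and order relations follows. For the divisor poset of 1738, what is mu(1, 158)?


In a divisor lattice, mu(a,b) = mu(b/a) where mu is the classical Mobius function.
b/a = 158/1 = 158
Prime factorization of 158: primes [2, 79]
158 is squarefree with 2 prime factor(s), so mu(158) = (-1)^2 = 1


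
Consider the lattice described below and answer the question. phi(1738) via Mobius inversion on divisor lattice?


phi(n) = n * prod_{p|n} (1 - 1/p).
Prime divisors of 1738: [2, 11, 79]
phi(1738) = 1738 * (1 - 1/2) * (1 - 1/11) * (1 - 1/79)
phi(1738) = 780


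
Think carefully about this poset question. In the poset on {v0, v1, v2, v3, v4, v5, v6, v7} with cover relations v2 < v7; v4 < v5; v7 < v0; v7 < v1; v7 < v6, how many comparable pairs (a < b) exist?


A comparable pair {a,b} has a < b or b < a in the order.
Count unordered pairs where one element is strictly below the other.
Examples: {v0,v2}, {v0,v7}, {v1,v2}, {v1,v7}, ...
Total comparable pairs: 8


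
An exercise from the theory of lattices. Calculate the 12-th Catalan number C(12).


C(n) = C(2n, n) / (n+1).
C(24, 12) = 2704156
C(12) = 2704156 / 13 = 208012


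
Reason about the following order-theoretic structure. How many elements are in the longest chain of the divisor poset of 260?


A chain is a totally ordered subset; we count the number of elements in a maximum chain.
Compute, for each element x, the size of the longest chain ending at x:
  1: 1
  2: 2
  5: 2
  13: 2
  4: 3
  10: 3
  ...
A maximum chain: 1 < 2 < 4 < 20 < 260
Number of elements in the longest chain: 5


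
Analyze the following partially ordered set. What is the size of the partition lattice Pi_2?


B(n) = number of set partitions of an n-element set.
B(n) satisfies the recurrence: B(n+1) = sum_k C(n,k)*B(k).
B(2) = 2


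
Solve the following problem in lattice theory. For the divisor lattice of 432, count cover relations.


A cover relation a -< b holds when a < b with no c strictly between.
Cover relations:
  1 -< 2
  1 -< 3
  2 -< 4
  2 -< 6
  3 -< 6
  3 -< 9
  4 -< 8
  4 -< 12
  ...23 more
Total: 31


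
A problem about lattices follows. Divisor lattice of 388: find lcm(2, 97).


In a divisor lattice, join = lcm (least common multiple).
gcd(2,97) = 1
lcm(2,97) = 2*97/gcd = 194/1 = 194


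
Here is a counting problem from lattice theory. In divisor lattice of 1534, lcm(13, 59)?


Join=lcm.
gcd(13,59)=1
lcm=767


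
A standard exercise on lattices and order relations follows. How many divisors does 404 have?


Divisors of 404: [1, 2, 4, 101, 202, 404]
Count: 6


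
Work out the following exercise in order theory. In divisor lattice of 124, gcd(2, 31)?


Meet=gcd.
gcd(2,31)=1


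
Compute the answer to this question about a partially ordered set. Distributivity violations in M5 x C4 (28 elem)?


Distributive law: a ^ (b v c) = (a ^ b) v (a ^ c).
Check all 28^3 = 21952 ordered triples (a,b,c).
  e.g. a=(a1,0), b=(a2,0), c=(a3,0): lhs=(a1,0) != rhs=(0,0)
  e.g. a=(a1,0), b=(a2,0), c=(a3,1): lhs=(a1,0) != rhs=(0,0)
Total violating triples: 3840


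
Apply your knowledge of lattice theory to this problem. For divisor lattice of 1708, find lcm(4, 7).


In a divisor lattice, join = lcm (least common multiple).
Compute lcm iteratively: start with first element, then lcm(current, next).
Elements: [4, 7]
lcm(4,7) = 28
Final lcm = 28


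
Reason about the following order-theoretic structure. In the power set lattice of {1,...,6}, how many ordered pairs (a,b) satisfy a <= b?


The order relation is {(a,b) : a <= b}, reflexive so it includes (a,a).
Examples: ({},{}), ({},{1,2}), ({},{1,2,3}), ({},{1,2,3,4}), ({},{1,2,3,4,5}), ...
Total ordered pairs: 729


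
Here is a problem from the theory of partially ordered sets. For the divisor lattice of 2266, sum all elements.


sigma(n) = sum of divisors.
Divisors of 2266: [1, 2, 11, 22, 103, 206, 1133, 2266]
Sum = 3744


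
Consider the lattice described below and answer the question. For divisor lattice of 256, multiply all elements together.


Divisors of 256: [1, 2, 4, 8, 16, 32, 64, 128, 256]
Product = n^(d(n)/2) = 256^(9/2)
Product = 68719476736


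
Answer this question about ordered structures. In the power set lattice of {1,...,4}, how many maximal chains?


A maximal chain goes from the minimum element to a maximal element via cover relations.
Counting all min-to-max paths in the cover graph.
Total maximal chains: 24


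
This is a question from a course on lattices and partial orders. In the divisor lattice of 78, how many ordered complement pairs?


Complement pair (a,b): a meet b = bottom, a join b = top.
Here: gcd(a,b)=1 and lcm(a,b)=78, i.e. a*b=78 with a,b coprime.
Pairs found: (1,78), (2,39), (3,26), (6,13), ... (4 more)
Total ordered pairs: 8


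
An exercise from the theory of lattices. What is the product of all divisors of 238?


Divisors of 238: [1, 2, 7, 14, 17, 34, 119, 238]
Product = n^(d(n)/2) = 238^(8/2)
Product = 3208542736


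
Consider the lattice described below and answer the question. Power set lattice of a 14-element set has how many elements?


Power set = 2^n.
2^14 = 16384


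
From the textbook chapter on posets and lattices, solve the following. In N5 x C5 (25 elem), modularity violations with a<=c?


Modular law: if a <= c then a v (b ^ c) = (a v b) ^ c.
Check all triples (a,b,c) with a <= c among 25 elements.
  e.g. a=(a,0), b=(c,0), c=(b,0): lhs=(a,0) != rhs=(b,0)
  e.g. a=(a,0), b=(c,1), c=(b,0): lhs=(a,0) != rhs=(b,0)
Total violating triples: 75


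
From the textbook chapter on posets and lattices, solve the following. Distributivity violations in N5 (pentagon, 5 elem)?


Distributive law: a ^ (b v c) = (a ^ b) v (a ^ c).
Check all 5^3 = 125 ordered triples (a,b,c).
  e.g. a=b, b=a, c=c: lhs=b != rhs=a
  e.g. a=b, b=c, c=a: lhs=b != rhs=a
Total violating triples: 2


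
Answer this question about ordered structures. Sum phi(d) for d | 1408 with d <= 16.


Divisors of 1408 up to 16: [1, 2, 4, 8, 11, 16]
phi values: [1, 1, 2, 4, 10, 8]
Sum = 26


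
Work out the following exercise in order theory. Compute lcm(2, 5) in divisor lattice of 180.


In a divisor lattice, join = lcm (least common multiple).
gcd(2,5) = 1
lcm(2,5) = 2*5/gcd = 10/1 = 10


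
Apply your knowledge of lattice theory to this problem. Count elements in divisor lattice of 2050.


Divisors of 2050: [1, 2, 5, 10, 25, 41, 50, 82, 205, 410, 1025, 2050]
Count: 12


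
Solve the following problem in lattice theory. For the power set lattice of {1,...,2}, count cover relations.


A cover relation a -< b holds when a < b with no c strictly between.
Cover relations:
  {} -< {1}
  {} -< {2}
  {1} -< {1,2}
  {2} -< {1,2}
Total: 4


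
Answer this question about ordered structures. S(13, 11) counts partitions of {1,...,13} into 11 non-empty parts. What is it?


S(n,k) = k*S(n-1,k) + S(n-1,k-1).
S(12,11) = 66, S(12,10) = 1705
S(13,11) = 11*66 + 1705 = 726 + 1705
S(13,11) = 2431


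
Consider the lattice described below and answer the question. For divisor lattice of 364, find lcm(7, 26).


In a divisor lattice, join = lcm (least common multiple).
Compute lcm iteratively: start with first element, then lcm(current, next).
Elements: [7, 26]
lcm(7,26) = 182
Final lcm = 182
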